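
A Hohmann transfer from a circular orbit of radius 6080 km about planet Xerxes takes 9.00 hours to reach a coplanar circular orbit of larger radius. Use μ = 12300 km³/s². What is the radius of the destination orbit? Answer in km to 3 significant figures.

Transfer time t = 9.00 hours = 32400 s, and t = π√(a_t³/μ).
So a_t = (μ t²/π²)^(1/3) = (12300 × (32400)² / π²)^(1/3) = 10937 km.
Since a_t = (r₁ + r₂)/2, r₂ = 2a_t − r₁ = 2×10937 − 6080 = 15794 km.

r₂ = 15800 km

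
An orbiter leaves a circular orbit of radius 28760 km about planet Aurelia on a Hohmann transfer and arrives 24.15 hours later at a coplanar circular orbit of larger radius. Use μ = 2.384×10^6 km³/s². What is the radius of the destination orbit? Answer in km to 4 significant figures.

r₂ = 2.157×10^5 km

Transfer time t = 24.15 hours = 86940 s, and t = π√(a_t³/μ).
So a_t = (μ t²/π²)^(1/3) = (2.384×10^6 × (86940)² / π²)^(1/3) = 1.2222×10^5 km.
Since a_t = (r₁ + r₂)/2, r₂ = 2a_t − r₁ = 2×1.2222×10^5 − 28760 = 2.1568×10^5 km.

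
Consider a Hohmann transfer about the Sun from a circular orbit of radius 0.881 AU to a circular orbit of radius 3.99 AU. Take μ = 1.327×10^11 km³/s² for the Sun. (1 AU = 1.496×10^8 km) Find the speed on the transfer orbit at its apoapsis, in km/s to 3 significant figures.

v = 8.97 km/s

In km: r₁ = 0.881 × 1.496×10^8 = 1.317976×10^8 km; r₂ = 3.99 × 1.496×10^8 = 5.96904×10^8 km.
Semi-major axis of the transfer orbit: a_t = (1.317976×10^8 + 5.96904×10^8)/2 = 3.643508×10^8 km.
The apoapsis of the transfer ellipse is at r = 5.96904×10^8 km.
From the vis-viva equation, v = √[μ(2/r − 1/a_t)] = 8.968 km/s.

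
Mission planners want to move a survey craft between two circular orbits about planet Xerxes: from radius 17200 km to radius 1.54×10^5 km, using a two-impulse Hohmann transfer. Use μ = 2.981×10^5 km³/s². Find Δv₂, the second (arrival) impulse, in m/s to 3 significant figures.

Semi-major axis of the transfer orbit: a_t = (17200 + 1.540×10^5)/2 = 85600 km.
On the circular orbit at r = 1.540×10^5 km, v_c = √(μ/r) = 1.3913 km/s.
Transfer-orbit speed at the same r (vis-viva, a = a_t): v_t = √[μ(2/r − 1/a_t)] = 0.62366 km/s.
Δv₂ = |v_t − v_c| = |0.62366 − 1.3913| = 0.7676 km/s.

Δv₂ = 768 m/s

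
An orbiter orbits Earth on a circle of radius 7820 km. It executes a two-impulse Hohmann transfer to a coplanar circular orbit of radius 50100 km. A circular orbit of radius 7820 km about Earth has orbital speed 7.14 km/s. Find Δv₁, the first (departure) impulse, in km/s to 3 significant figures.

From the circular-orbit relation v² = μ/r at r = 7820 km: μ = v²r = (7.14)² × 7820 = 3.98660×10^5 km³/s².
Semi-major axis of the transfer orbit: a_t = (7820 + 50100)/2 = 28960 km.
On the circular orbit at r = 7820 km, v_c = √(μ/r) = 7.140 km/s.
Transfer-orbit speed at the same r (vis-viva, a = a_t): v_t = √[μ(2/r − 1/a_t)] = 9.391 km/s.
Δv₁ = |v_t − v_c| = |9.391 − 7.140| = 2.251 km/s.

Δv₁ = 2.25 km/s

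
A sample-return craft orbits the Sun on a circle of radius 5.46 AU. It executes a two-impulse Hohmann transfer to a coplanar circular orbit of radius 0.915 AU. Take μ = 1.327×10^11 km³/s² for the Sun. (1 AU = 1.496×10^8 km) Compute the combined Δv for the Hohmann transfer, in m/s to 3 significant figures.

In km: r₁ = 5.46 × 1.496×10^8 = 8.16816×10^8 km; r₂ = 0.915 × 1.496×10^8 = 1.36884×10^8 km.
Semi-major axis of the transfer orbit: a_t = (8.16816×10^8 + 1.36884×10^8)/2 = 4.7685×10^8 km.
Circular speed at r₁: v₁ = √(μ/r₁) = √(1.327×10^11/8.16816×10^8) = 12.746 km/s.
Transfer-orbit speed at r₁ (vis-viva equation): v_a = √[μ(2/r₁ − 1/a_t)] = 6.8290 km/s.
First burn Δv₁ = |v_a − v₁| = 5.917 km/s.
At r₂, v₂ = √(μ/r₂) = 31.1357 km/s.
Transfer-orbit speed at r₂: v_p = √[μ(2/r₂ − 1/a_t)] = 40.7503 km/s.
Second burn Δv₂ = |v₂ − v_p| = 9.615 km/s.
Δv = Δv₁ + Δv₂ = 5.917 + 9.615 = 15.53 km/s.

Δv = 15500 m/s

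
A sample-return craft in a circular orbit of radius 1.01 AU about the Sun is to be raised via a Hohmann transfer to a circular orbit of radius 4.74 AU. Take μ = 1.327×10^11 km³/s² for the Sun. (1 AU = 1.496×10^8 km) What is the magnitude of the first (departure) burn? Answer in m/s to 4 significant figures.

In km: r₁ = 1.01 × 1.496×10^8 = 1.51096×10^8 km; r₂ = 4.74 × 1.496×10^8 = 7.09104×10^8 km.
The Hohmann ellipse has a_t = (r₁ + r₂)/2 = 4.301×10^8 km.
Circular speed at r = 1.51096×10^8 km: v_c = √(μ/r) = 29.635 km/s.
Transfer-orbit speed at the same r (vis-viva, a = a_t): v_t = √[μ(2/r − 1/a_t)] = 38.052 km/s.
Δv₁ = |v_t − v_c| = |38.052 − 29.635| = 8.417 km/s.

Δv₁ = 8417 m/s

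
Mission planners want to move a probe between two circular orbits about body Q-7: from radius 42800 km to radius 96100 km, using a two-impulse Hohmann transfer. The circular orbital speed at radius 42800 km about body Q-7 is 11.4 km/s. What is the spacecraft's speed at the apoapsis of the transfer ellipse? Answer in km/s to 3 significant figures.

v = 5.97 km/s

From the circular-orbit relation v² = μ/r at r = 42800 km: μ = v²r = (11.4)² × 42800 = 5.56229×10^6 km³/s².
Semi-major axis of the transfer orbit: a_t = (42800 + 96100)/2 = 69450 km.
At apoapsis, r = 96100 km.
From the vis-viva equation, v = √[μ(2/r − 1/a_t)] = 5.972 km/s.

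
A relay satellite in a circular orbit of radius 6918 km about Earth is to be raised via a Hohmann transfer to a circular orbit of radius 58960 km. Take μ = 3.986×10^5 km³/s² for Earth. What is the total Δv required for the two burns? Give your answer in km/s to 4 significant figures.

Semi-major axis of the transfer orbit: a_t = (6918 + 58960)/2 = 32939 km.
Circular speed at r₁: v₁ = √(μ/r₁) = √(3.986×10^5/6918) = 7.59064 km/s.
Transfer-orbit speed at r₁ (v² = μ(2/r − 1/a)): v_p = √[μ(2/r₁ − 1/a_t)] = 10.1555 km/s.
First burn Δv₁ = |v_p − v₁| = 2.5649 km/s.
At r₂, v₂ = √(μ/r₂) = 2.6001 km/s.
Transfer-orbit speed at r₂: v_a = √[μ(2/r₂ − 1/a_t)] = 1.1916 km/s.
Second burn Δv₂ = |v₂ − v_a| = 1.4085 km/s.
Δv = Δv₁ + Δv₂ = 2.5649 + 1.4085 = 3.973 km/s.

Δv = 3.973 km/s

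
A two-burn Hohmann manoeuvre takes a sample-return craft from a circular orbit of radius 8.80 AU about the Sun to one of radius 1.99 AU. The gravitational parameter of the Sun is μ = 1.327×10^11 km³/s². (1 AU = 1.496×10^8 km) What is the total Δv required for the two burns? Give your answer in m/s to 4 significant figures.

In km: r₁ = 8.80 × 1.496×10^8 = 1.31648×10^9 km; r₂ = 1.99 × 1.496×10^8 = 2.97704×10^8 km.
Semi-major axis of the transfer orbit: a_t = (1.31648×10^9 + 2.97704×10^8)/2 = 8.07092×10^8 km.
Circular speed at r₁: v₁ = √(μ/r₁) = √(1.327×10^11/1.31648×10^9) = 10.04 km/s.
Transfer-orbit speed at r₁ (vis-viva equation): v_a = √[μ(2/r₁ − 1/a_t)] = 6.098 km/s.
First burn Δv₁ = |v_a − v₁| = 3.942 km/s.
Circular speed at r₂: v₂ = √(μ/r₂) = 21.1127 km/s.
Transfer-orbit speed at r₂: v_p = √[μ(2/r₂ − 1/a_t)] = 26.9643 km/s.
Second burn Δv₂ = |v₂ − v_p| = 5.852 km/s.
Δv = Δv₁ + Δv₂ = 3.942 + 5.852 = 9.794 km/s.

Δv = 9794 m/s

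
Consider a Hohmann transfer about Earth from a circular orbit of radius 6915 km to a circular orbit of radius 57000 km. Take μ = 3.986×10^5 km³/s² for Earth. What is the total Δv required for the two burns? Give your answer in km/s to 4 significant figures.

Semi-major axis of the transfer orbit: a_t = (6915 + 57000)/2 = 31957.5 km.
Circular speed at r₁: v₁ = √(μ/r₁) = √(3.986×10^5/6915) = 7.59229 km/s.
Transfer-orbit speed at r₁ (vis-viva equation): v_p = √[μ(2/r₁ − 1/a_t)] = 10.1397 km/s.
First burn Δv₁ = |v_p − v₁| = 2.5474 km/s.
At r₂, v₂ = √(μ/r₂) = 2.6444 km/s.
Transfer-orbit speed at r₂: v_a = √[μ(2/r₂ − 1/a_t)] = 1.2301 km/s.
Second burn Δv₂ = |v₂ − v_a| = 1.4143 km/s.
Total Δv = Δv₁ + Δv₂ = 3.962 km/s.

Δv = 3.962 km/s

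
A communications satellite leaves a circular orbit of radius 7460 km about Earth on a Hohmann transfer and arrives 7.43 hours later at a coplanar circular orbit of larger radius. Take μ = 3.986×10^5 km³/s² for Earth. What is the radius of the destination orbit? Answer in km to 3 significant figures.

r₂ = 53900 km

Transfer time t = 7.43 hours = 26748 s, and t = π√(a_t³/μ).
So a_t = (μ t²/π²)^(1/3) = (3.986×10^5 × (26748)² / π²)^(1/3) = 30686 km.
Since a_t = (r₁ + r₂)/2, r₂ = 2a_t − r₁ = 2×30686 − 7460 = 53912 km.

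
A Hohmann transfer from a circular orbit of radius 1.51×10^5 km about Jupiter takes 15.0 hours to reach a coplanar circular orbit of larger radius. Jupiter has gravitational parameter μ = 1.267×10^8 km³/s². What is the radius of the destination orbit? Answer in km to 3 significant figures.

Transfer time t = 15.0 hours = 54000 s, and t = π√(a_t³/μ).
So a_t = (μ t²/π²)^(1/3) = (1.267×10^8 × (54000)² / π²)^(1/3) = 3.3452×10^5 km.
Since a_t = (r₁ + r₂)/2, r₂ = 2a_t − r₁ = 2×3.3452×10^5 − 1.510×10^5 = 5.1804×10^5 km.

r₂ = 5.18×10^5 km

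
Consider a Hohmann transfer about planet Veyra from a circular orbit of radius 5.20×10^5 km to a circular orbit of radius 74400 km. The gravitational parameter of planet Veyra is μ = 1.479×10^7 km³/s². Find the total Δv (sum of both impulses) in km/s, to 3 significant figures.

Transfer-ellipse semi-major axis a_t = (r₁ + r₂)/2 = (5.200×10^5 + 74400)/2 = 2.972×10^5 km.
Circular speed at r₁: v₁ = √(μ/r₁) = √(1.479×10^7/5.200×10^5) = 5.33313 km/s.
Transfer-orbit speed at r₁ (v² = μ(2/r − 1/a)): v_a = √[μ(2/r₁ − 1/a_t)] = 2.66836 km/s.
First burn Δv₁ = |v_a − v₁| = 2.6648 km/s.
Circular speed at r₂: v₂ = √(μ/r₂) = 14.0993 km/s.
Transfer-orbit speed at r₂: v_p = √[μ(2/r₂ − 1/a_t)] = 18.6498 km/s.
Second burn Δv₂ = |v₂ − v_p| = 4.5505 km/s.
Δv = Δv₁ + Δv₂ = 2.6648 + 4.5505 = 7.215 km/s.

Δv = 7.22 km/s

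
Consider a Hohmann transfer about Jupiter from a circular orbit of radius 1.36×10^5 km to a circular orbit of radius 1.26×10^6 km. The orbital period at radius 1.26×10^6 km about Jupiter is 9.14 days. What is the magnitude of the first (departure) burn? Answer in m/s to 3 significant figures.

Δv₁ = 10500 m/s

From Kepler's third law T² = 4π²r³/μ at r = 1.26×10^6 km, T = 9.14 days = 9.14 × 86400 s = 7.89696×10^5 s: μ = 4π²r³/T² = 1.26634×10^8 km³/s².
Semi-major axis of the transfer orbit: a_t = (1.360×10^5 + 1.260×10^6)/2 = 6.980×10^5 km.
On the circular orbit at r = 1.360×10^5 km, v_c = √(μ/r) = 30.515 km/s.
Transfer-orbit speed at the same r (vis-viva, a = a_t): v_t = √[μ(2/r − 1/a_t)] = 40.998 km/s.
Δv₁ = |v_t − v_c| = |40.998 − 30.515| = 10.48 km/s.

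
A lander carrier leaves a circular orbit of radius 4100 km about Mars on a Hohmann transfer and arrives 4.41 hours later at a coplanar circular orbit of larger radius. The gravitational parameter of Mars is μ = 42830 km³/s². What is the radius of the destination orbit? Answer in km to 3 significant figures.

Transfer time t = 4.41 hours = 15876 s, and t = π√(a_t³/μ).
So a_t = (μ t²/π²)^(1/3) = (42830 × (15876)² / π²)^(1/3) = 10303 km.
Since a_t = (r₁ + r₂)/2, r₂ = 2a_t − r₁ = 2×10303 − 4100 = 16506 km.

r₂ = 16500 km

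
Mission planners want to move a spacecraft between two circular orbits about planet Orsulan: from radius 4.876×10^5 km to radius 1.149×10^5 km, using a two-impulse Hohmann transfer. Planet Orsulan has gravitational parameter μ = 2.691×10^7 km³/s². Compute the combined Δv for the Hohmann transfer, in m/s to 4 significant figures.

Δv = 7007 m/s

The Hohmann ellipse has a_t = (r₁ + r₂)/2 = 3.0125×10^5 km.
At r₁ the circular-orbit speed is v₁ = √(μ/r₁) = 7.429 km/s.
Transfer-orbit speed at r₁ (vis-viva equation): v_a = √[μ(2/r₁ − 1/a_t)] = 4.588 km/s.
First burn Δv₁ = |v_a − v₁| = 2.841 km/s.
At r₂, v₂ = √(μ/r₂) = 15.304 km/s.
Transfer-orbit speed at r₂: v_p = √[μ(2/r₂ − 1/a_t)] = 19.470 km/s.
Second burn Δv₂ = |v₂ − v_p| = 4.166 km/s.
Total Δv = Δv₁ + Δv₂ = 7.007 km/s.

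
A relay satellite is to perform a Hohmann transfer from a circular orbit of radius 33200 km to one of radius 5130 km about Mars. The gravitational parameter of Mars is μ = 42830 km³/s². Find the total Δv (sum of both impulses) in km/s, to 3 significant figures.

Transfer-ellipse semi-major axis a_t = (r₁ + r₂)/2 = (33200 + 5130)/2 = 19165 km.
At r₁ the circular-orbit speed is v₁ = √(μ/r₁) = 1.1358 km/s.
On the transfer ellipse at r₁, vis-viva gives v_a = √[μ(2/r₁ − 1/a_t)] = 0.58764 km/s.
First burn Δv₁ = |v_a − v₁| = 0.5482 km/s.
At r₂, v₂ = √(μ/r₂) = 2.88945 km/s.
Transfer-orbit speed at r₂: v_p = √[μ(2/r₂ − 1/a_t)] = 3.80303 km/s.
Second burn Δv₂ = |v₂ − v_p| = 0.9136 km/s.
Δv = Δv₁ + Δv₂ = 0.5482 + 0.9136 = 1.462 km/s.

Δv = 1.46 km/s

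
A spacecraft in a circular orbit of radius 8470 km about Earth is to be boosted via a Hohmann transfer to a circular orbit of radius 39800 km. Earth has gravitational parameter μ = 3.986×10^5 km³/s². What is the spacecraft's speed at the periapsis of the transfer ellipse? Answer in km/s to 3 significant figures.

v = 8.81 km/s

Transfer-ellipse semi-major axis a_t = (r₁ + r₂)/2 = (8470 + 39800)/2 = 24135 km.
At periapsis, r = 8470 km.
Applying v² = μ(2/r − 1/a_t): v = 8.809 km/s.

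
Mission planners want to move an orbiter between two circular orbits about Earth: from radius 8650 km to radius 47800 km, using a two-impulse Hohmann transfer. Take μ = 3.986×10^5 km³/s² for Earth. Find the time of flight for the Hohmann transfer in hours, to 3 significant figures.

t = 6.55 hours

Semi-major axis of the transfer orbit: a_t = (8650 + 47800)/2 = 28225 km.
Half the transfer-orbit period gives t = π√(a_t³/μ) = 23596 s.
Converting: 23596 s ÷ 3600 s/hour = 6.55 hours.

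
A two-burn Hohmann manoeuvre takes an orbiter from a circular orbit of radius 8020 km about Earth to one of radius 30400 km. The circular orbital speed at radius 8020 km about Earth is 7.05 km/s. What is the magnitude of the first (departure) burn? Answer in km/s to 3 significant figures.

From the circular-orbit relation v² = μ/r at r = 8020 km: μ = v²r = (7.05)² × 8020 = 3.98614×10^5 km³/s².
Semi-major axis of the transfer orbit: a_t = (8020 + 30400)/2 = 19210 km.
Circular speed at r = 8020 km: v_c = √(μ/r) = 7.050 km/s.
Vis-viva on the transfer ellipse at r = 8020 km gives v_t = √[μ(2/r − 1/a_t)] = 8.869 km/s.
Δv₁ = |v_t − v_c| = |8.869 − 7.050| = 1.819 km/s.

Δv₁ = 1.82 km/s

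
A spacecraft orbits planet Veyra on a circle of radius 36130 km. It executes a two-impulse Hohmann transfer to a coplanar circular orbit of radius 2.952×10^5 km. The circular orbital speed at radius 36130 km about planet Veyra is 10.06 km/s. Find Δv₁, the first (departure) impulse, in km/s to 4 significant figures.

From the circular-orbit relation v² = μ/r at r = 36130 km: μ = v²r = (10.06)² × 36130 = 3.65649×10^6 km³/s².
Transfer-ellipse semi-major axis a_t = (r₁ + r₂)/2 = (36130 + 2.952×10^5)/2 = 1.65665×10^5 km.
On the circular orbit at r = 36130 km, v_c = √(μ/r) = 10.060 km/s.
Transfer-orbit speed at the same r (vis-viva, a = a_t): v_t = √[μ(2/r − 1/a_t)] = 13.429 km/s.
Δv₁ = |v_t − v_c| = |13.429 − 10.060| = 3.369 km/s.

Δv₁ = 3.369 km/s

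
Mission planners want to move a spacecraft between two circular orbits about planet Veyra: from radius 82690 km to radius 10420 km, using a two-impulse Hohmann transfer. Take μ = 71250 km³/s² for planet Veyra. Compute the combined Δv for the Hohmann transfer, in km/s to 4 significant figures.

Δv = 1.359 km/s

The Hohmann ellipse has a_t = (r₁ + r₂)/2 = 46555 km.
At r₁ the circular-orbit speed is v₁ = √(μ/r₁) = 0.9283 km/s.
On the transfer ellipse at r₁, vis-viva gives v_a = √[μ(2/r₁ − 1/a_t)] = 0.4392 km/s.
First burn Δv₁ = |v_a − v₁| = 0.4891 km/s.
Circular speed at r₂: v₂ = √(μ/r₂) = 2.6149 km/s.
Transfer-orbit speed at r₂: v_p = √[μ(2/r₂ − 1/a_t)] = 3.4850 km/s.
Second burn Δv₂ = |v₂ − v_p| = 0.8701 km/s.
Total Δv = Δv₁ + Δv₂ = 1.359 km/s.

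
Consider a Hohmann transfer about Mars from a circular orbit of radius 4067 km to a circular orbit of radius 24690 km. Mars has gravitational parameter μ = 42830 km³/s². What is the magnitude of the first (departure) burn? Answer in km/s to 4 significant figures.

Δv₁ = 1.007 km/s

The Hohmann ellipse has a_t = (r₁ + r₂)/2 = 14378.5 km.
On the circular orbit at r = 4067 km, v_c = √(μ/r) = 3.245 km/s.
Transfer-orbit speed at the same r (vis-viva, a = a_t): v_t = √[μ(2/r − 1/a_t)] = 4.252 km/s.
Δv₁ = |v_t − v_c| = |4.252 − 3.245| = 1.007 km/s.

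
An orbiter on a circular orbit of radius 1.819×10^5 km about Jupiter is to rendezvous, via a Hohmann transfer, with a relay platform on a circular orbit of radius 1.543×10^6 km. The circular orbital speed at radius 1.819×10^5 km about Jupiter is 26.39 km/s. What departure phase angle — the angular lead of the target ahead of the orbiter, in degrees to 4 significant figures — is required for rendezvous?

From the circular-orbit relation v² = μ/r at r = 1.819×10^5 km: μ = v²r = (26.39)² × 1.819×10^5 = 1.26681×10^8 km³/s².
Transfer-ellipse semi-major axis a_t = (r₁ + r₂)/2 = (1.819×10^5 + 1.543×10^6)/2 = 8.6245×10^5 km.
The half-period of the transfer ellipse is t = π√(a_t³/μ) = 2.2356×10^5 s.
Target angular speed ω₂ = √(μ/r₂³) = 5.8723×10^-6 rad/s.
Angle swept by the target during transfer: ω₂·t = 1.3128 rad = 75.22°.
The orbiter traverses 180° on the transfer ellipse, so the target must lead by 180° − 75.22° = 104.8°.

φ = 104.8°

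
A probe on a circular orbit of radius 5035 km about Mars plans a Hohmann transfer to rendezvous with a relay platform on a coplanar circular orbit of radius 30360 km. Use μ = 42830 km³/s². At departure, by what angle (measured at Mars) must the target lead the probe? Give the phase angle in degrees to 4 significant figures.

φ = 99.89°

The Hohmann ellipse has a_t = (r₁ + r₂)/2 = 17697.5 km.
Transfer time t = π√(a_t³/μ) = 35739 s.
Target angular speed ω₂ = √(μ/r₂³) = 3.9122×10^-5 rad/s.
Angle swept by the target during transfer: ω₂·t = 1.3982 rad = 80.11°.
Arrival is 180° from departure on the ellipse, so φ = 180° − 80.11° = 99.89°.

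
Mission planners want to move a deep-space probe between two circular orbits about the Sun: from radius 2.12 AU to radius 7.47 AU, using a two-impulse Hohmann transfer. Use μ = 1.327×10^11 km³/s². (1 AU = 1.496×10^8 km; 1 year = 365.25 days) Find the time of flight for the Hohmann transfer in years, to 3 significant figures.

In km: r₁ = 2.12 × 1.496×10^8 = 3.17152×10^8 km; r₂ = 7.47 × 1.496×10^8 = 1.117512×10^9 km.
Transfer-ellipse semi-major axis a_t = (r₁ + r₂)/2 = (3.17152×10^8 + 1.117512×10^9)/2 = 7.17332×10^8 km.
Transfer time t = π√(a_t³/μ) = π√((7.17332×10^8)³ / 1.327×10^11) = 1.657×10^8 s.
Converting: 1.657×10^8 s ÷ 3.15576×10^7 s/year (365.25 × 86400) = 5.25 years.

t = 5.25 years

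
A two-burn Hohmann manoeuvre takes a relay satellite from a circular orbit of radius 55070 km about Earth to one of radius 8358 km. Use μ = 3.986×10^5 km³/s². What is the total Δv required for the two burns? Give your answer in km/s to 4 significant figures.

The Hohmann ellipse has a_t = (r₁ + r₂)/2 = 31714 km.
At r₁ the circular-orbit speed is v₁ = √(μ/r₁) = 2.690364 km/s.
Transfer-orbit speed at r₁ (vis-viva): v_a = √[μ(2/r₁ − 1/a_t)] = 1.381137 km/s.
First burn Δv₁ = |v_a − v₁| = 1.30923 km/s.
Circular speed at r₂: v₂ = √(μ/r₂) = 6.90586 km/s.
Transfer-orbit speed at r₂: v_p = √[μ(2/r₂ − 1/a_t)] = 9.10017 km/s.
Second burn Δv₂ = |v₂ − v_p| = 2.19431 km/s.
Δv = Δv₁ + Δv₂ = 1.30923 + 2.19431 = 3.504 km/s.

Δv = 3.504 km/s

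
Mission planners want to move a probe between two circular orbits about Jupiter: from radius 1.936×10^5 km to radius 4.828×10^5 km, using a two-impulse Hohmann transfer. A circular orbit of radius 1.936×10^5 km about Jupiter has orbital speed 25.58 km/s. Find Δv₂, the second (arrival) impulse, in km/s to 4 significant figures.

Δv₂ = 3.943 km/s

From the circular-orbit relation v² = μ/r at r = 1.936×10^5 km: μ = v²r = (25.58)² × 1.936×10^5 = 1.26680×10^8 km³/s².
The Hohmann ellipse has a_t = (r₁ + r₂)/2 = 3.382×10^5 km.
On the circular orbit at r = 4.828×10^5 km, v_c = √(μ/r) = 16.1983 km/s.
Transfer-orbit speed at the same r (vis-viva, a = a_t): v_t = √[μ(2/r − 1/a_t)] = 12.2556 km/s.
Δv₂ = |v_t − v_c| = |12.2556 − 16.1983| = 3.943 km/s.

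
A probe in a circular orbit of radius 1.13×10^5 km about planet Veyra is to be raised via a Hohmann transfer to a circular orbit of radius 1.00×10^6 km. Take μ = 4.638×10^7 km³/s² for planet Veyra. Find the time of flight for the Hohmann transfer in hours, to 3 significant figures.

The Hohmann ellipse has a_t = (r₁ + r₂)/2 = 5.565×10^5 km.
Half the transfer-orbit period gives t = π√(a_t³/μ) = 1.915×10^5 s.
Converting: 1.915×10^5 s ÷ 3600 s/hour = 53.2 hours.

t = 53.2 hours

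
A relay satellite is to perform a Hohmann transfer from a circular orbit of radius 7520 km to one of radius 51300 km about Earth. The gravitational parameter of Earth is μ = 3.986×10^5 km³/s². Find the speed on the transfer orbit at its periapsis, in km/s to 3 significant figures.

v = 9.62 km/s

Semi-major axis of the transfer orbit: a_t = (7520 + 51300)/2 = 29410 km.
At periapsis, r = 7520 km.
Applying v² = μ(2/r − 1/a_t): v = 9.615 km/s.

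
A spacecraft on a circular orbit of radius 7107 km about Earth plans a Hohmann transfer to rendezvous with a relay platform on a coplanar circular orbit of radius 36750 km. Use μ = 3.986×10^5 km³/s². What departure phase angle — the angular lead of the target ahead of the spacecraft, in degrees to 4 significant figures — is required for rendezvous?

φ = 97.03°

Transfer-ellipse semi-major axis a_t = (r₁ + r₂)/2 = (7107 + 36750)/2 = 21928.5 km.
The half-period of the transfer ellipse is t = π√(a_t³/μ) = 16158.3 s.
The target's mean motion on its circular orbit is ω₂ = √(μ/r₂³) = 8.96154×10^-5 rad/s.
Angle swept by the target during transfer: ω₂·t = 1.44803 rad = 82.97°.
Arrival is 180° from departure on the ellipse, so φ = 180° − 82.97° = 97.03°.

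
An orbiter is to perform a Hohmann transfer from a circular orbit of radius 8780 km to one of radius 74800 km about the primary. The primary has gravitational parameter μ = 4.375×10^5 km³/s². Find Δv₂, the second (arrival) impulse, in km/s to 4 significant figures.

Semi-major axis of the transfer orbit: a_t = (8780 + 74800)/2 = 41790 km.
On the circular orbit at r = 74800 km, v_c = √(μ/r) = 2.4185 km/s.
Transfer-orbit speed at the same r (vis-viva, a = a_t): v_t = √[μ(2/r − 1/a_t)] = 1.1085 km/s.
Δv₂ = |v_t − v_c| = |1.1085 − 2.4185| = 1.310 km/s.

Δv₂ = 1.310 km/s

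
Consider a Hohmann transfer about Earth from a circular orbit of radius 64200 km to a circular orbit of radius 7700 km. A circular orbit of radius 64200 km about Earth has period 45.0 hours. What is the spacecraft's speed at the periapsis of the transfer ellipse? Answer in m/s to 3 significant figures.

v = 9610 m/s

From Kepler's third law T² = 4π²r³/μ at r = 64200 km, T = 45.0 hours = 45.0 × 3600 s = 1.620×10^5 s: μ = 4π²r³/T² = 3.98047×10^5 km³/s².
The Hohmann ellipse has a_t = (r₁ + r₂)/2 = 35950 km.
At periapsis, r = 7700 km.
Applying v² = μ(2/r − 1/a_t): v = 9.608 km/s.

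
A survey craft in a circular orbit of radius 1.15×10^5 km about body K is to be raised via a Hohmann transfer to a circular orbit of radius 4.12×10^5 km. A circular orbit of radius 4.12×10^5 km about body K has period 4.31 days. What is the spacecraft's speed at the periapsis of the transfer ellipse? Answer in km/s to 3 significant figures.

From Kepler's third law T² = 4π²r³/μ at r = 4.12×10^5 km, T = 4.31 days = 4.31 × 86400 s = 3.72384×10^5 s: μ = 4π²r³/T² = 1.99099×10^7 km³/s².
The Hohmann ellipse has a_t = (r₁ + r₂)/2 = 2.635×10^5 km.
The periapsis of the transfer ellipse is at r = 1.150×10^5 km.
Vis-viva: v = √[μ(2/r − 1/a_t)] = √[1.99099×10^7 × (2/1.150×10^5 − 1/2.635×10^5)] = 16.45 km/s.

v = 16.5 km/s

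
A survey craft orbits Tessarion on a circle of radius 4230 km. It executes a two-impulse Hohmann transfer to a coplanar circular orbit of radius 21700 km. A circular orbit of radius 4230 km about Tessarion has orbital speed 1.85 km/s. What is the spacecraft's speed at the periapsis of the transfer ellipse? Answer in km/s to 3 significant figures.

v = 2.39 km/s

From the circular-orbit relation v² = μ/r at r = 4230 km: μ = v²r = (1.85)² × 4230 = 14477.2 km³/s².
Semi-major axis of the transfer orbit: a_t = (4230 + 21700)/2 = 12965 km.
The periapsis of the transfer ellipse is at r = 4230 km.
Applying v² = μ(2/r − 1/a_t): v = 2.393 km/s.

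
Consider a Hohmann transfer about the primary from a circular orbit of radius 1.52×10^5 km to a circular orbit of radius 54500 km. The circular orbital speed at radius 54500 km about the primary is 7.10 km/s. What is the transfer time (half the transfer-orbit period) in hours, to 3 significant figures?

t = 17.5 hours

From the circular-orbit relation v² = μ/r at r = 54500 km: μ = v²r = (7.10)² × 54500 = 2.74734×10^6 km³/s².
The Hohmann ellipse has a_t = (r₁ + r₂)/2 = 1.0325×10^5 km.
By Kepler's third law the transfer-orbit period is T = 2π√(a_t³/μ), so t = T/2 = 62880 s.
Converting: 62880 s ÷ 3600 s/hour = 17.5 hours.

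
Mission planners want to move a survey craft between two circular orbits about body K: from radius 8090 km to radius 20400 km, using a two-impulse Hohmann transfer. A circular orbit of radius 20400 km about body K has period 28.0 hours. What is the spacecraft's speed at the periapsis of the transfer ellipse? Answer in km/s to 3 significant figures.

v = 2.42 km/s

From Kepler's third law T² = 4π²r³/μ at r = 20400 km, T = 28.0 hours = 28.0 × 3600 s = 1.008×10^5 s: μ = 4π²r³/T² = 32986.0 km³/s².
Transfer-ellipse semi-major axis a_t = (r₁ + r₂)/2 = (8090 + 20400)/2 = 14245 km.
The periapsis of the transfer ellipse is at r = 8090 km.
Applying v² = μ(2/r − 1/a_t): v = 2.416 km/s.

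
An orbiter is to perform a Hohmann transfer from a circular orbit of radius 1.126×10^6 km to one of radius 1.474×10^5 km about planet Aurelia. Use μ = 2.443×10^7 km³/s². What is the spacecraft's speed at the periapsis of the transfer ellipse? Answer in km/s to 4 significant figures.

Transfer-ellipse semi-major axis a_t = (r₁ + r₂)/2 = (1.126×10^6 + 1.474×10^5)/2 = 6.367×10^5 km.
At periapsis, r = 1.474×10^5 km.
Vis-viva: v = √[μ(2/r − 1/a_t)] = √[2.443×10^7 × (2/1.474×10^5 − 1/6.367×10^5)] = 17.12 km/s.

v = 17.12 km/s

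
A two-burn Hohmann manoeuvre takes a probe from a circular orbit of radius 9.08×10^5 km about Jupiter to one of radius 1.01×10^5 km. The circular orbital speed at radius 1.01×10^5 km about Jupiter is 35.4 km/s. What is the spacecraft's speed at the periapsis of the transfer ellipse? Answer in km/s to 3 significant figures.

v = 47.5 km/s

From the circular-orbit relation v² = μ/r at r = 1.01×10^5 km: μ = v²r = (35.4)² × 1.01×10^5 = 1.26569×10^8 km³/s².
Transfer-ellipse semi-major axis a_t = (r₁ + r₂)/2 = (9.080×10^5 + 1.010×10^5)/2 = 5.045×10^5 km.
The periapsis of the transfer ellipse is at r = 1.010×10^5 km.
From the vis-viva equation, v = √[μ(2/r − 1/a_t)] = 47.49 km/s.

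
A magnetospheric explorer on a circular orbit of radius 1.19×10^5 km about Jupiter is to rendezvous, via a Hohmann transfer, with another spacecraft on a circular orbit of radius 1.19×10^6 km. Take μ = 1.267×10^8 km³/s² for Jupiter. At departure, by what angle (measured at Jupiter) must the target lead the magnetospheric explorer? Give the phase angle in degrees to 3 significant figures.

φ = 107°

Transfer-ellipse semi-major axis a_t = (r₁ + r₂)/2 = (1.190×10^5 + 1.190×10^6)/2 = 6.545×10^5 km.
Transfer time t = π√(a_t³/μ) = 1.4778×10^5 s.
Target angular speed ω₂ = √(μ/r₂³) = 8.6710×10^-6 rad/s.
Angle swept by the target during transfer: ω₂·t = 1.2814 rad = 73.42°.
Arrival is 180° from departure on the ellipse, so φ = 180° − 73.42° = 107°.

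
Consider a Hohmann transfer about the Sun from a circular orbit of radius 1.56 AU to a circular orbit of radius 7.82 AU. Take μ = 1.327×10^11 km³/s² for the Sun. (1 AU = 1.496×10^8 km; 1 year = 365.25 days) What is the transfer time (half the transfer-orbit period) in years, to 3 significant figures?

t = 5.08 years

In km: r₁ = 1.56 × 1.496×10^8 = 2.33376×10^8 km; r₂ = 7.82 × 1.496×10^8 = 1.169872×10^9 km.
Transfer-ellipse semi-major axis a_t = (r₁ + r₂)/2 = (2.33376×10^8 + 1.169872×10^9)/2 = 7.01624×10^8 km.
By Kepler's third law the transfer-orbit period is T = 2π√(a_t³/μ), so t = T/2 = 1.603×10^8 s.
Converting: 1.603×10^8 s ÷ 3.15576×10^7 s/year (365.25 × 86400) = 5.08 years.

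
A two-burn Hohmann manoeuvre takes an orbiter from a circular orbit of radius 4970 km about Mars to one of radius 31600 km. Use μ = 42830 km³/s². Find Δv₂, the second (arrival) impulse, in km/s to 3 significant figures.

Semi-major axis of the transfer orbit: a_t = (4970 + 31600)/2 = 18285 km.
Circular speed at r = 31600 km: v_c = √(μ/r) = 1.1642 km/s.
Vis-viva on the transfer ellipse at r = 31600 km gives v_t = √[μ(2/r − 1/a_t)] = 0.60696 km/s.
Δv₂ = |v_t − v_c| = |0.60696 − 1.1642| = 0.5572 km/s.

Δv₂ = 0.557 km/s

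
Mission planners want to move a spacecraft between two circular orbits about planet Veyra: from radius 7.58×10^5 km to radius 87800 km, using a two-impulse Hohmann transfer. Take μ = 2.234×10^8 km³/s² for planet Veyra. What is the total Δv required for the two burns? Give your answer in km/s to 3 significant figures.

The Hohmann ellipse has a_t = (r₁ + r₂)/2 = 4.229×10^5 km.
At r₁ the circular-orbit speed is v₁ = √(μ/r₁) = 17.1675 km/s.
On the transfer ellipse at r₁, vis-viva gives v_a = √[μ(2/r₁ − 1/a_t)] = 7.82232 km/s.
First burn Δv₁ = |v_a − v₁| = 9.3452 km/s.
Circular speed at r₂: v₂ = √(μ/r₂) = 50.44 km/s.
Transfer-orbit speed at r₂: v_p = √[μ(2/r₂ − 1/a_t)] = 67.53 km/s.
Second burn Δv₂ = |v₂ − v_p| = 17.090 km/s.
Δv = Δv₁ + Δv₂ = 9.3452 + 17.090 = 26.44 km/s.

Δv = 26.4 km/s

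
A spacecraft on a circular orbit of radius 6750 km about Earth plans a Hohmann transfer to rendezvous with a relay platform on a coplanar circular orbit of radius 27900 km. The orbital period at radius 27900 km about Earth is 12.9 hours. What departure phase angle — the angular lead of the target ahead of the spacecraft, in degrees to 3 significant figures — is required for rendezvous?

From Kepler's third law T² = 4π²r³/μ at r = 27900 km, T = 12.9 hours = 12.9 × 3600 s = 46440 s: μ = 4π²r³/T² = 3.97546×10^5 km³/s².
Semi-major axis of the transfer orbit: a_t = (6750 + 27900)/2 = 17325 km.
The half-period of the transfer ellipse is t = π√(a_t³/μ) = 11362 s.
The target's mean motion on its circular orbit is ω₂ = √(μ/r₂³) = 1.3530×10^-4 rad/s.
Angle swept by the target during transfer: ω₂·t = 1.5373 rad = 88.08°.
Arrival is 180° from departure on the ellipse, so φ = 180° − 88.08° = 91.9°.

φ = 91.9°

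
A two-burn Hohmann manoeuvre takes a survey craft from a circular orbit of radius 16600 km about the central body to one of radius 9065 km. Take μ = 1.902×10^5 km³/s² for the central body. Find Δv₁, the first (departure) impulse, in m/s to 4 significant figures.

Transfer-ellipse semi-major axis a_t = (r₁ + r₂)/2 = (16600 + 9065)/2 = 12832.5 km.
On the circular orbit at r = 16600 km, v_c = √(μ/r) = 3.385 km/s.
Vis-viva on the transfer ellipse at r = 16600 km gives v_t = √[μ(2/r − 1/a_t)] = 2.845 km/s.
Δv₁ = |v_t − v_c| = |2.845 − 3.385| = 0.5400 km/s.

Δv₁ = 540.0 m/s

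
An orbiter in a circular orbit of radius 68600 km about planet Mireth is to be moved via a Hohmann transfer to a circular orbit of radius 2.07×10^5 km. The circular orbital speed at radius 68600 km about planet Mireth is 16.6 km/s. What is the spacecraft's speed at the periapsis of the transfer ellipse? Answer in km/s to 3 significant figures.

v = 20.3 km/s

From the circular-orbit relation v² = μ/r at r = 68600 km: μ = v²r = (16.6)² × 68600 = 1.89034×10^7 km³/s².
Semi-major axis of the transfer orbit: a_t = (68600 + 2.070×10^5)/2 = 1.378×10^5 km.
At periapsis, r = 68600 km.
Applying v² = μ(2/r − 1/a_t): v = 20.35 km/s.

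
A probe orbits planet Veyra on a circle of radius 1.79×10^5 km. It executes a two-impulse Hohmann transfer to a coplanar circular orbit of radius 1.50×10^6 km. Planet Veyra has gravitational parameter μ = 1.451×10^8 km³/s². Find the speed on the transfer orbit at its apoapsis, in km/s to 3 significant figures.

v = 4.54 km/s

Semi-major axis of the transfer orbit: a_t = (1.790×10^5 + 1.500×10^6)/2 = 8.395×10^5 km.
The apoapsis of the transfer ellipse is at r = 1.500×10^6 km.
Vis-viva: v = √[μ(2/r − 1/a_t)] = √[1.451×10^8 × (2/1.500×10^6 − 1/8.395×10^5)] = 4.542 km/s.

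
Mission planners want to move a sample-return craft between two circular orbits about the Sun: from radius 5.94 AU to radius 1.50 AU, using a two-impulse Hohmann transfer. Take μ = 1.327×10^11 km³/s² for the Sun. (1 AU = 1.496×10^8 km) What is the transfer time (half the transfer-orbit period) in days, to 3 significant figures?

In km: r₁ = 5.94 × 1.496×10^8 = 8.88624×10^8 km; r₂ = 1.50 × 1.496×10^8 = 2.244×10^8 km.
Transfer-ellipse semi-major axis a_t = (r₁ + r₂)/2 = (8.88624×10^8 + 2.244×10^8)/2 = 5.56512×10^8 km.
Half the transfer-orbit period gives t = π√(a_t³/μ) = 1.132×10^8 s.
Converting: 1.132×10^8 s ÷ 86400 s/day = 1310 days.

t = 1310 days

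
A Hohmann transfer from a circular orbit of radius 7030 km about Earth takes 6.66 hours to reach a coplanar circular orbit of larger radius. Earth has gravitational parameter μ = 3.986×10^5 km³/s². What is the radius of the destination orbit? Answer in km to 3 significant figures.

Transfer time t = 6.66 hours = 23976 s, and t = π√(a_t³/μ).
So a_t = (μ t²/π²)^(1/3) = (3.986×10^5 × (23976)² / π²)^(1/3) = 28527 km.
Since a_t = (r₁ + r₂)/2, r₂ = 2a_t − r₁ = 2×28527 − 7030 = 50024 km.

r₂ = 50000 km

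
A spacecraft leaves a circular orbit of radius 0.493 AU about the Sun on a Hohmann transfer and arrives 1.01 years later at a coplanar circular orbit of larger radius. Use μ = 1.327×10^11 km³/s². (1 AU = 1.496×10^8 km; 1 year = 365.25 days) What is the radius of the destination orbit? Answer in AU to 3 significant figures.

r₂ = 2.70 AU

In km: r₁ = 0.493 × 1.496×10^8 = 7.37528×10^7 km.
Transfer time t = 1.01 years × 365.25 × 86400 s = 3.1873176×10^7 s, and t = π√(a_t³/μ).
So a_t = (μ t²/π²)^(1/3) = (1.327×10^11 × (3.1873176×10^7)² / π²)^(1/3) = 2.3904×10^8 km.
Since a_t = (r₁ + r₂)/2, r₂ = 2a_t − r₁ = 2×2.3904×10^8 − 7.37528×10^7 = 4.043272×10^8 km.
In AU: r₂ = 4.043272×10^8 / 1.496×10^8 = 2.70 AU.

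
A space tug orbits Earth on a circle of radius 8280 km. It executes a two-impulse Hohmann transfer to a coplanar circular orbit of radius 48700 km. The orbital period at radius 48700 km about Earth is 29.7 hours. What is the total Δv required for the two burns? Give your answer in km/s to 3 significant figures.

Δv = 3.45 km/s

From Kepler's third law T² = 4π²r³/μ at r = 48700 km, T = 29.7 hours = 29.7 × 3600 s = 1.0692×10^5 s: μ = 4π²r³/T² = 3.98868×10^5 km³/s².
Transfer-ellipse semi-major axis a_t = (r₁ + r₂)/2 = (8280 + 48700)/2 = 28490 km.
Circular speed at r₁: v₁ = √(μ/r₁) = √(3.98868×10^5/8280) = 6.9406 km/s.
On the transfer ellipse at r₁, v² = μ(2/r − 1/a) gives v_p = √[μ(2/r₁ − 1/a_t)] = 9.0744 km/s.
First burn Δv₁ = |v_p − v₁| = 2.134 km/s.
At r₂, v₂ = √(μ/r₂) = 2.862 km/s.
Transfer-orbit speed at r₂: v_a = √[μ(2/r₂ − 1/a_t)] = 1.543 km/s.
Second burn Δv₂ = |v₂ − v_a| = 1.319 km/s.
Δv = Δv₁ + Δv₂ = 2.134 + 1.319 = 3.453 km/s.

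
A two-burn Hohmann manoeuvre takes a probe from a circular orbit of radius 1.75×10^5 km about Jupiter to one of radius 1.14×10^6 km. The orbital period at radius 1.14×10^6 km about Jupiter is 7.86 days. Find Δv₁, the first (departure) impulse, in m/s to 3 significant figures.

From Kepler's third law T² = 4π²r³/μ at r = 1.14×10^6 km, T = 7.86 days = 7.86 × 86400 s = 6.79104×10^5 s: μ = 4π²r³/T² = 1.26824×10^8 km³/s².
Transfer-ellipse semi-major axis a_t = (r₁ + r₂)/2 = (1.750×10^5 + 1.140×10^6)/2 = 6.575×10^5 km.
Circular speed at r = 1.750×10^5 km: v_c = √(μ/r) = 26.9204 km/s.
Vis-viva on the transfer ellipse at r = 1.750×10^5 km gives v_t = √[μ(2/r − 1/a_t)] = 35.4476 km/s.
Δv₁ = |v_t − v_c| = |35.4476 − 26.9204| = 8.527 km/s.

Δv₁ = 8530 m/s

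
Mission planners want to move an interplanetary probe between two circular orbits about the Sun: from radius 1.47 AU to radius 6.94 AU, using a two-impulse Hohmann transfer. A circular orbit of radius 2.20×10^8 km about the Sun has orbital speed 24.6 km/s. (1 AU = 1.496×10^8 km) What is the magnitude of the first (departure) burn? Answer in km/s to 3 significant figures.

Δv₁ = 7.00 km/s

From the circular-orbit relation v² = μ/r at r = 2.20×10^8 km: μ = v²r = (24.6)² × 2.20×10^8 = 1.33135×10^11 km³/s².
In km: r₁ = 1.47 × 1.496×10^8 = 2.19912×10^8 km; r₂ = 6.94 × 1.496×10^8 = 1.038224×10^9 km.
The Hohmann ellipse has a_t = (r₁ + r₂)/2 = 6.29068×10^8 km.
Circular speed at r = 2.19912×10^8 km: v_c = √(μ/r) = 24.605 km/s.
Transfer-orbit speed at the same r (vis-viva, a = a_t): v_t = √[μ(2/r − 1/a_t)] = 31.610 km/s.
Δv₁ = |v_t − v_c| = |31.610 − 24.605| = 7.005 km/s.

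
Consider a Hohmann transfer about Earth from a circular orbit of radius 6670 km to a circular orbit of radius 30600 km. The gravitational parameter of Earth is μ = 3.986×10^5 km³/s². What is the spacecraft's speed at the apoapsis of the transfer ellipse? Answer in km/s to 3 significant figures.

Semi-major axis of the transfer orbit: a_t = (6670 + 30600)/2 = 18635 km.
The apoapsis of the transfer ellipse is at r = 30600 km.
From the vis-viva equation, v = √[μ(2/r − 1/a_t)] = 2.159 km/s.

v = 2.16 km/s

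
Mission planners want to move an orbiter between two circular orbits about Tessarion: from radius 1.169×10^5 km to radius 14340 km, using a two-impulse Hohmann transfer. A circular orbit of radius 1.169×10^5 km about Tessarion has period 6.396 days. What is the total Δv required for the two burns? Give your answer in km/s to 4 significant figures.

From Kepler's third law T² = 4π²r³/μ at r = 1.169×10^5 km, T = 6.396 days = 6.396 × 86400 s = 5.526144×10^5 s: μ = 4π²r³/T² = 2.06518×10^5 km³/s².
The Hohmann ellipse has a_t = (r₁ + r₂)/2 = 65620 km.
At r₁ the circular-orbit speed is v₁ = √(μ/r₁) = 1.3291 km/s.
Transfer-orbit speed at r₁ (v² = μ(2/r − 1/a)): v_a = √[μ(2/r₁ − 1/a_t)] = 0.62134 km/s.
First burn Δv₁ = |v_a − v₁| = 0.7078 km/s.
At r₂, v₂ = √(μ/r₂) = 3.795 km/s.
Transfer-orbit speed at r₂: v_p = √[μ(2/r₂ − 1/a_t)] = 5.065 km/s.
Second burn Δv₂ = |v₂ − v_p| = 1.270 km/s.
Δv = Δv₁ + Δv₂ = 0.7078 + 1.270 = 1.978 km/s.

Δv = 1.978 km/s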